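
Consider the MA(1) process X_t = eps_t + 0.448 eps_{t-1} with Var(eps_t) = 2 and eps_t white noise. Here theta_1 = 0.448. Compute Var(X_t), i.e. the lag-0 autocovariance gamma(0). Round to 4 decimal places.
\gamma(0) = 2.4014

For an MA(q) process X_t = eps_t + sum_i theta_i eps_{t-i} with
Var(eps_t) = sigma^2, the variance is
  gamma(0) = sigma^2 * (1 + sum_i theta_i^2).
  sum_i theta_i^2 = (0.448)^2 = 0.200704.
  gamma(0) = 2 * (1 + 0.200704) = 2 * 1.200704 = 2.401408, which rounds to 2.4014.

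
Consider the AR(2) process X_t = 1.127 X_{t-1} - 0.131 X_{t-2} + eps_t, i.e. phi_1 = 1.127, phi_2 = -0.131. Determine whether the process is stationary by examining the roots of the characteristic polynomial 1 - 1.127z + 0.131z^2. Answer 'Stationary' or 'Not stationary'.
\text{Stationary}

The AR(p) characteristic polynomial is P(z) = 1 - 1.127z + 0.131z^2.
Stationarity requires all roots to lie outside the unit circle, i.e. |z| > 1 for every root.
Set 1 + (-1.127) z + (0.131) z^2 = 0, i.e. a z^2 + b z + c = 0 with a = 0.131, b = -1.127, c = 1.
Discriminant D = b^2 - 4ac = (-1.127)^2 - 4*(0.131)*1 = 1.270129 - (0.524) = 0.746129.
D >= 0, so the roots are real: z = (-b +/- sqrt(D)) / (2a) = (1.127 +/- 0.863788) / (0.262).
  z_1 = (1.127 + 0.863788) / (0.262) = 7.5984,   |z_1| = 7.5984.
  z_2 = (1.127 - 0.863788) / (0.262) = 1.0046,   |z_2| = 1.0046.
Moduli of all roots: 7.5984, 1.0046.
All moduli strictly greater than 1? Yes.
Verdict: Stationary.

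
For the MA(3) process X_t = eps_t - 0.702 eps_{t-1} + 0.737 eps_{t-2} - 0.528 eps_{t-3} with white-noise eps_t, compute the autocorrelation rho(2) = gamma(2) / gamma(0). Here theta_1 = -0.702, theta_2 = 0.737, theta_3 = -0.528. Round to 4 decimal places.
\rho(2) = 0.4785

For an MA(q) process with theta_0 = 1, the autocovariance is
  gamma(k) = sigma^2 * sum_{i=0..q-k} theta_i * theta_{i+k},
and rho(k) = gamma(k) / gamma(0). Sigma^2 cancels.
  numerator   = (1)*(0.737) + (-0.702)*(-0.528) = 1.107656.
  denominator = (1)^2 + (-0.702)^2 + (0.737)^2 + (-0.528)^2 = 2.314757.
  rho(2) = 1.107656 / 2.314757 = 0.4785.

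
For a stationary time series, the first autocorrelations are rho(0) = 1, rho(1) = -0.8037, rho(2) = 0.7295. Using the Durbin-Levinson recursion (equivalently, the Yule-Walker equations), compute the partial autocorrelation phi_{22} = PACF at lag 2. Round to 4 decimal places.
\phi_{22} = 0.2360

The PACF at lag k is phi_{kk}, the last component of the solution
to the Yule-Walker system G_k phi = r_k where
  (G_k)_{ij} = rho(|i - j|), (r_k)_i = rho(i), i,j = 1..k.
Equivalently, Durbin-Levinson gives phi_{kk} iteratively:
  phi_{11} = rho(1)
  phi_{kk} = [rho(k) - sum_{j=1..k-1} phi_{k-1,j} rho(k-j)]
            / [1 - sum_{j=1..k-1} phi_{k-1,j} rho(j)],
  phi_{k,j} = phi_{k-1,j} - phi_{kk} phi_{k-1,k-j},  j = 1..k-1.
Step k = 1:
  phi_11 = rho(1) = -0.8037.
Step k = 2:
  phi_22 = [rho(2) - phi_11 rho(1)] / [1 - phi_11 rho(1)] = [0.7295 - (-0.8037)(-0.8037)] / [1 - (-0.8037)(-0.8037)]
         = 0.08356631 / 0.35406631 = 0.236.
Therefore phi_{22} = 0.2360.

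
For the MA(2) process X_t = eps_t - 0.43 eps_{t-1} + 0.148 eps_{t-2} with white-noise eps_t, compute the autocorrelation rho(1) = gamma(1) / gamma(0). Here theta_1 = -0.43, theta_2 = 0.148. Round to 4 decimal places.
\rho(1) = -0.4090

For an MA(q) process with theta_0 = 1, the autocovariance is
  gamma(k) = sigma^2 * sum_{i=0..q-k} theta_i * theta_{i+k},
and rho(k) = gamma(k) / gamma(0). Sigma^2 cancels.
  numerator   = (1)*(-0.43) + (-0.43)*(0.148) = -0.49364.
  denominator = (1)^2 + (-0.43)^2 + (0.148)^2 = 1.206804.
  rho(1) = -0.49364 / 1.206804 = -0.4090.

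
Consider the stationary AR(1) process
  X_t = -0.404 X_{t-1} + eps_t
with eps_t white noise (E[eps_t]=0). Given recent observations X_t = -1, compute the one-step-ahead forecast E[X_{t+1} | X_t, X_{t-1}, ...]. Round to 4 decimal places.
E[X_{t+1} \mid \mathcal F_t] = 0.4040

For an AR(p) model X_t = c + sum_i phi_i X_{t-i} + eps_t, the
one-step-ahead conditional mean is
  E[X_{t+1} | X_t, ...] = c + sum_i phi_i X_{t+1-i}.
Substitute known values:
  E[X_{t+1} | ...] = (-0.404) * (-1)
                   = 0.4040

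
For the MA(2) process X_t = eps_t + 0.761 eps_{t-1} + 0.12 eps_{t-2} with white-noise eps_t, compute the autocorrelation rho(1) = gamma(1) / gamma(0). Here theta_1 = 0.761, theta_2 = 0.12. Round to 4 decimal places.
\rho(1) = 0.5349

For an MA(q) process with theta_0 = 1, the autocovariance is
  gamma(k) = sigma^2 * sum_{i=0..q-k} theta_i * theta_{i+k},
and rho(k) = gamma(k) / gamma(0). Sigma^2 cancels.
  numerator   = (1)*(0.761) + (0.761)*(0.12) = 0.85232.
  denominator = (1)^2 + (0.761)^2 + (0.12)^2 = 1.593521.
  rho(1) = 0.85232 / 1.593521 = 0.5349.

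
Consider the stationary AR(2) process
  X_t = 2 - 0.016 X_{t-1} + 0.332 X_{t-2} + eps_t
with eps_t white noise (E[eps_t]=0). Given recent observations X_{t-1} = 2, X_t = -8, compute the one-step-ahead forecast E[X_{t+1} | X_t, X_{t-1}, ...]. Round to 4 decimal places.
E[X_{t+1} \mid \mathcal F_t] = 2.7920

For an AR(p) model X_t = c + sum_i phi_i X_{t-i} + eps_t, the
one-step-ahead conditional mean is
  E[X_{t+1} | X_t, ...] = c + sum_i phi_i X_{t+1-i}.
Substitute known values:
  E[X_{t+1} | ...] = 2 + (-0.016) * (-8) + (0.332) * (2)
                   = 2.7920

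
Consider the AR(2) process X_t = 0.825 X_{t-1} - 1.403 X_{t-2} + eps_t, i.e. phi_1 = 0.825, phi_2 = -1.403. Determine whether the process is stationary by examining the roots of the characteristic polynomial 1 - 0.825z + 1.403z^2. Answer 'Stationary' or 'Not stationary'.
\text{Not stationary}

The AR(p) characteristic polynomial is P(z) = 1 - 0.825z + 1.403z^2.
Stationarity requires all roots to lie outside the unit circle, i.e. |z| > 1 for every root.
Set 1 + (-0.825) z + (1.403) z^2 = 0, i.e. a z^2 + b z + c = 0 with a = 1.403, b = -0.825, c = 1.
Discriminant D = b^2 - 4ac = (-0.825)^2 - 4*(1.403)*1 = 0.680625 - (5.612) = -4.931375.
D < 0, so the roots are the complex-conjugate pair z = (-b +/- i sqrt(-D)) / (2a) = 0.294 +/- 0.7914i.
For a conjugate pair |z|^2 = z * conj(z) = (product of roots) = c/a = 1/(1.403) = 0.712758, so |z| = sqrt(0.712758) = 0.8443 for both roots.
Moduli of all roots: 0.8443, 0.8443.
All moduli strictly greater than 1? No.
Verdict: Not stationary.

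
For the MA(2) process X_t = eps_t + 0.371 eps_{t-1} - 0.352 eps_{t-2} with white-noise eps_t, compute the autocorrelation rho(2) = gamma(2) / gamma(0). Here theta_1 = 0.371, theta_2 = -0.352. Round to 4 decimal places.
\rho(2) = -0.2790

For an MA(q) process with theta_0 = 1, the autocovariance is
  gamma(k) = sigma^2 * sum_{i=0..q-k} theta_i * theta_{i+k},
and rho(k) = gamma(k) / gamma(0). Sigma^2 cancels.
  numerator   = (1)*(-0.352) = -0.352.
  denominator = (1)^2 + (0.371)^2 + (-0.352)^2 = 1.261545.
  rho(2) = -0.352 / 1.261545 = -0.2790.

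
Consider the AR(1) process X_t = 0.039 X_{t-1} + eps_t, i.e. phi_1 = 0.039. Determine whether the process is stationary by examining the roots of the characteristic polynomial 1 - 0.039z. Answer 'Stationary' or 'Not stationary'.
\text{Stationary}

The AR(p) characteristic polynomial is P(z) = 1 - 0.039z.
Stationarity requires all roots to lie outside the unit circle, i.e. |z| > 1 for every root.
This is linear in z: 1 + (-0.039) z = 0  =>  z = -1/(-0.039) = 25.641026,  |z| = 25.641026.
Moduli of all roots: 25.6410.
All moduli strictly greater than 1? Yes.
Verdict: Stationary.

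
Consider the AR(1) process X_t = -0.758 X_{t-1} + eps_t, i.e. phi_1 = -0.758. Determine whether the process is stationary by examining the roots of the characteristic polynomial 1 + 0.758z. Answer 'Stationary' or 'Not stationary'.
\text{Stationary}

The AR(p) characteristic polynomial is P(z) = 1 + 0.758z.
Stationarity requires all roots to lie outside the unit circle, i.e. |z| > 1 for every root.
This is linear in z: 1 + (0.758) z = 0  =>  z = -1/(0.758) = -1.319261,  |z| = 1.319261.
Moduli of all roots: 1.3193.
All moduli strictly greater than 1? Yes.
Verdict: Stationary.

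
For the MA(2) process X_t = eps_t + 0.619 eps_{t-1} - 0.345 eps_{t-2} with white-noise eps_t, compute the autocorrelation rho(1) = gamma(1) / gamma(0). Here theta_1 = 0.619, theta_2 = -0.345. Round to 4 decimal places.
\rho(1) = 0.2699

For an MA(q) process with theta_0 = 1, the autocovariance is
  gamma(k) = sigma^2 * sum_{i=0..q-k} theta_i * theta_{i+k},
and rho(k) = gamma(k) / gamma(0). Sigma^2 cancels.
  numerator   = (1)*(0.619) + (0.619)*(-0.345) = 0.405445.
  denominator = (1)^2 + (0.619)^2 + (-0.345)^2 = 1.502186.
  rho(1) = 0.405445 / 1.502186 = 0.2699.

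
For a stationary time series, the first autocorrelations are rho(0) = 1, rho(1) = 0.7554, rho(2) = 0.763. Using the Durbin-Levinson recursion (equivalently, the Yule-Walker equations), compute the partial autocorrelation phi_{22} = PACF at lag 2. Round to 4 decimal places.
\phi_{22} = 0.4480

The PACF at lag k is phi_{kk}, the last component of the solution
to the Yule-Walker system G_k phi = r_k where
  (G_k)_{ij} = rho(|i - j|), (r_k)_i = rho(i), i,j = 1..k.
Equivalently, Durbin-Levinson gives phi_{kk} iteratively:
  phi_{11} = rho(1)
  phi_{kk} = [rho(k) - sum_{j=1..k-1} phi_{k-1,j} rho(k-j)]
            / [1 - sum_{j=1..k-1} phi_{k-1,j} rho(j)],
  phi_{k,j} = phi_{k-1,j} - phi_{kk} phi_{k-1,k-j},  j = 1..k-1.
Step k = 1:
  phi_11 = rho(1) = 0.7554.
Step k = 2:
  phi_22 = [rho(2) - phi_11 rho(1)] / [1 - phi_11 rho(1)] = [0.763 - (0.7554)(0.7554)] / [1 - (0.7554)(0.7554)]
         = 0.19237084 / 0.42937084 = 0.448.
Therefore phi_{22} = 0.4480.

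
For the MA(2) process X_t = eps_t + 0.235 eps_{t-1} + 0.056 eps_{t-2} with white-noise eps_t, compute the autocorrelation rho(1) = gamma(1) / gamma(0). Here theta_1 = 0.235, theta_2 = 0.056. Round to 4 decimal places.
\rho(1) = 0.2345

For an MA(q) process with theta_0 = 1, the autocovariance is
  gamma(k) = sigma^2 * sum_{i=0..q-k} theta_i * theta_{i+k},
and rho(k) = gamma(k) / gamma(0). Sigma^2 cancels.
  numerator   = (1)*(0.235) + (0.235)*(0.056) = 0.24816.
  denominator = (1)^2 + (0.235)^2 + (0.056)^2 = 1.058361.
  rho(1) = 0.24816 / 1.058361 = 0.2345.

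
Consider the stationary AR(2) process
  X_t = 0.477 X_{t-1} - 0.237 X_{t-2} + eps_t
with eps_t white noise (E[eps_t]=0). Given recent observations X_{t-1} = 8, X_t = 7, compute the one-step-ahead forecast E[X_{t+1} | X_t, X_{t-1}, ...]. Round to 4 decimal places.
E[X_{t+1} \mid \mathcal F_t] = 1.4430

For an AR(p) model X_t = c + sum_i phi_i X_{t-i} + eps_t, the
one-step-ahead conditional mean is
  E[X_{t+1} | X_t, ...] = c + sum_i phi_i X_{t+1-i}.
Substitute known values:
  E[X_{t+1} | ...] = (0.477) * (7) + (-0.237) * (8)
                   = 1.4430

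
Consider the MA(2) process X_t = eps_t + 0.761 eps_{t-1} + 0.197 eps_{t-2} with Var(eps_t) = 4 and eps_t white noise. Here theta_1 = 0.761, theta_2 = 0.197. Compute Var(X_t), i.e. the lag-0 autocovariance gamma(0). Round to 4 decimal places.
\gamma(0) = 6.4717

For an MA(q) process X_t = eps_t + sum_i theta_i eps_{t-i} with
Var(eps_t) = sigma^2, the variance is
  gamma(0) = sigma^2 * (1 + sum_i theta_i^2).
  sum_i theta_i^2 = (0.761)^2 + (0.197)^2 = 0.579121 + 0.038809 = 0.61793.
  gamma(0) = 4 * (1 + 0.61793) = 4 * 1.61793 = 6.47172, which rounds to 6.4717.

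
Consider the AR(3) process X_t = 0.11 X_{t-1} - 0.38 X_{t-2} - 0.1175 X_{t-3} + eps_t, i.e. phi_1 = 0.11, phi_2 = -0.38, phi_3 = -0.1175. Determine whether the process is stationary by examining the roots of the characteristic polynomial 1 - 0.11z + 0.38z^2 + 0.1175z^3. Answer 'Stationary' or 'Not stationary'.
\text{Stationary}

The AR(p) characteristic polynomial is P(z) = 1 - 0.11z + 0.38z^2 + 0.1175z^3.
Stationarity requires all roots to lie outside the unit circle, i.e. |z| > 1 for every root.
Degree 3: look for a simple real root z0 first, then factor out (1 - z/z0) and solve the remaining quadratic.
Testing z0 = -4: P(-4) = 1 + (-0.11)(-4) + (0.38)(-4)^2 + (0.1175)(-4)^3
  = 1 + (0.44) + (6.08) + (-7.52) = 0.  So z_0 = -4 is a root, |z_0| = 4.
Divide out the factor (1 + 0.25 z) = (1 - z/z0) (since 1/z0 = -0.25):
  P(z) = (1 + 0.25 z)(1 + (-0.36) z + (0.47) z^2)
  [check: z-coef -0.36 - (-0.25) = -0.11; z^2-coef 0.47 - (-0.25)(-0.36) = 0.38; z^3-coef -(-0.25)(0.47) = 0.1175.]
Remaining roots from the quadratic factor 1 + (-0.36) z + (0.47) z^2:
  Set 1 + (-0.36) z + (0.47) z^2 = 0, i.e. a z^2 + b z + c = 0 with a = 0.47, b = -0.36, c = 1.
  Discriminant D = b^2 - 4ac = (-0.36)^2 - 4*(0.47)*1 = 0.1296 - (1.88) = -1.7504.
  D < 0, so the roots are the complex-conjugate pair z = (-b +/- i sqrt(-D)) / (2a) = 0.383 +/- 1.4075i.
  For a conjugate pair |z|^2 = z * conj(z) = (product of roots) = c/a = 1/(0.47) = 2.12766, so |z| = sqrt(2.12766) = 1.4586 for both roots.
Moduli of all roots: 4.0000, 1.4586, 1.4586.
All moduli strictly greater than 1? Yes.
Verdict: Stationary.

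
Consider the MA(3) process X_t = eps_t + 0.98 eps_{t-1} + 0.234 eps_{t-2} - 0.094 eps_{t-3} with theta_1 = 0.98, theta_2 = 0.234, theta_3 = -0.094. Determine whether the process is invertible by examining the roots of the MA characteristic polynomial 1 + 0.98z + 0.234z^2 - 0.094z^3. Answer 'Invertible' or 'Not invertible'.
\text{Invertible}

The MA(q) characteristic polynomial is P(z) = 1 + 0.98z + 0.234z^2 - 0.094z^3.
Invertibility requires all roots to lie outside the unit circle, i.e. |z| > 1 for every root.
Degree 3: look for a simple real root z0 first, then factor out (1 - z/z0) and solve the remaining quadratic.
Testing z0 = 5: P(5) = 1 + (0.98)(5) + (0.234)(5)^2 + (-0.094)(5)^3
  = 1 + (4.9) + (5.85) + (-11.75) = 0.  So z_0 = 5 is a root, |z_0| = 5.
Divide out the factor (1 - 0.2 z) = (1 - z/z0) (since 1/z0 = 0.2):
  P(z) = (1 - 0.2 z)(1 + (1.18) z + (0.47) z^2)
  [check: z-coef 1.18 - (0.2) = 0.98; z^2-coef 0.47 - (0.2)(1.18) = 0.234; z^3-coef -(0.2)(0.47) = -0.094.]
Remaining roots from the quadratic factor 1 + (1.18) z + (0.47) z^2:
  Set 1 + (1.18) z + (0.47) z^2 = 0, i.e. a z^2 + b z + c = 0 with a = 0.47, b = 1.18, c = 1.
  Discriminant D = b^2 - 4ac = (1.18)^2 - 4*(0.47)*1 = 1.3924 - (1.88) = -0.4876.
  D < 0, so the roots are the complex-conjugate pair z = (-b +/- i sqrt(-D)) / (2a) = -1.2553 +/- 0.7429i.
  For a conjugate pair |z|^2 = z * conj(z) = (product of roots) = c/a = 1/(0.47) = 2.12766, so |z| = sqrt(2.12766) = 1.4586 for both roots.
Moduli of all roots: 5.0000, 1.4586, 1.4586.
All moduli strictly greater than 1? Yes.
Verdict: Invertible.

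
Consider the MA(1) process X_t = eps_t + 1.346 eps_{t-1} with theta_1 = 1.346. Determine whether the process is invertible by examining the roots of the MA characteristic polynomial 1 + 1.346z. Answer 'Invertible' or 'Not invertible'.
\text{Not invertible}

The MA(q) characteristic polynomial is P(z) = 1 + 1.346z.
Invertibility requires all roots to lie outside the unit circle, i.e. |z| > 1 for every root.
This is linear in z: 1 + (1.346) z = 0  =>  z = -1/(1.346) = -0.742942,  |z| = 0.742942.
Moduli of all roots: 0.7429.
All moduli strictly greater than 1? No.
Verdict: Not invertible.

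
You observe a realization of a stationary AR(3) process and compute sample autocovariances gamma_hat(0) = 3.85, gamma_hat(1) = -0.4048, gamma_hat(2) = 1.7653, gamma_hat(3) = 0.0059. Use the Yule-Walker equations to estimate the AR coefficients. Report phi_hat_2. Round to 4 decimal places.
\hat\phi_{2} = 0.4580

The Yule-Walker equations for an AR(p) process read, in matrix form,
  Gamma_p phi = r_p,   with   (Gamma_p)_{ij} = gamma(|i - j|),
                       (r_p)_i = gamma(i),   i,j = 1..p.
Substitute the sample gammas (Toeplitz matrix and right-hand side of size 3):
  Gamma_p = [[3.85, -0.4048, 1.7653], [-0.4048, 3.85, -0.4048], [1.7653, -0.4048, 3.85]]
  r_p     = [-0.4048, 1.7653, 0.0059]
Written out (R1..R3):
  (R1) 3.85 phi_1 - 0.4048 phi_2 + 1.7653 phi_3 = -0.4048
  (R2) -0.4048 phi_1 + 3.85 phi_2 - 0.4048 phi_3 = 1.7653
  (R3) 1.7653 phi_1 - 0.4048 phi_2 + 3.85 phi_3 = 0.0059
Gaussian elimination:
  R2 <- R2 - (-0.4048/3.85) R1 = R2 - (-0.105143) R1:  3.807438 phi_2 - 0.219191 phi_3 = 1.722738
  R3 <- R3 - (1.7653/3.85) R1 = R3 - (0.458519) R1:  -0.219191 phi_2 + 3.040576 phi_3 = 0.191509
  R3 <- R3 - (-0.219191/3.807438) R2 = R3 - (-0.057569) R2:  3.027957 phi_3 = 0.290685
Back-substitution:
  phi_hat_3 = 0.290685 / 3.027957 = 0.096001
  phi_hat_2 = (1.722738 - (-0.219191)(0.096001)) / 3.807438 = 0.457993
  phi_hat_1 = (-0.4048 - (-0.4048)(0.457993) - (1.7653)(0.096001)) / 3.85 = -0.101006
So phi_hat = [-0.1010, 0.4580, 0.0960].
Therefore phi_hat_2 = 0.4580.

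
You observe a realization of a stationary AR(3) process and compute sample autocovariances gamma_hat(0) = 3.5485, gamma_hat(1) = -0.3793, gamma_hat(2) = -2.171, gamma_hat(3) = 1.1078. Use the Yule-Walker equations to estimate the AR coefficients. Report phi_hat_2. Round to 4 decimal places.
\hat\phi_{2} = -0.5900

The Yule-Walker equations for an AR(p) process read, in matrix form,
  Gamma_p phi = r_p,   with   (Gamma_p)_{ij} = gamma(|i - j|),
                       (r_p)_i = gamma(i),   i,j = 1..p.
Substitute the sample gammas (Toeplitz matrix and right-hand side of size 3):
  Gamma_p = [[3.5485, -0.3793, -2.171], [-0.3793, 3.5485, -0.3793], [-2.171, -0.3793, 3.5485]]
  r_p     = [-0.3793, -2.171, 1.1078]
Written out (R1..R3):
  (R1) 3.5485 phi_1 - 0.3793 phi_2 - 2.171 phi_3 = -0.3793
  (R2) -0.3793 phi_1 + 3.5485 phi_2 - 0.3793 phi_3 = -2.171
  (R3) -2.171 phi_1 - 0.3793 phi_2 + 3.5485 phi_3 = 1.1078
Gaussian elimination:
  R2 <- R2 - (-0.3793/3.5485) R1 = R2 - (-0.10689) R1:  3.507957 phi_2 - 0.611359 phi_3 = -2.211543
  R3 <- R3 - (-2.171/3.5485) R1 = R3 - (-0.611808) R1:  -0.611359 phi_2 + 2.220265 phi_3 = 0.875741
  R3 <- R3 - (-0.611359/3.507957) R2 = R3 - (-0.174278) R2:  2.113719 phi_3 = 0.490319
Back-substitution:
  phi_hat_3 = 0.490319 / 2.113719 = 0.23197
  phi_hat_2 = (-2.211543 - (-0.611359)(0.23197)) / 3.507957 = -0.590009
  phi_hat_1 = (-0.3793 - (-0.3793)(-0.590009) - (-2.171)(0.23197)) / 3.5485 = -0.028036
So phi_hat = [-0.0280, -0.5900, 0.2320].
Therefore phi_hat_2 = -0.5900.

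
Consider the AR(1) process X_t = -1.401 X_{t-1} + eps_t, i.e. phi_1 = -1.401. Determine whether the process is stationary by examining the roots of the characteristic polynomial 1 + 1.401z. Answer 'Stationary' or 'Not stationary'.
\text{Not stationary}

The AR(p) characteristic polynomial is P(z) = 1 + 1.401z.
Stationarity requires all roots to lie outside the unit circle, i.e. |z| > 1 for every root.
This is linear in z: 1 + (1.401) z = 0  =>  z = -1/(1.401) = -0.713776,  |z| = 0.713776.
Moduli of all roots: 0.7138.
All moduli strictly greater than 1? No.
Verdict: Not stationary.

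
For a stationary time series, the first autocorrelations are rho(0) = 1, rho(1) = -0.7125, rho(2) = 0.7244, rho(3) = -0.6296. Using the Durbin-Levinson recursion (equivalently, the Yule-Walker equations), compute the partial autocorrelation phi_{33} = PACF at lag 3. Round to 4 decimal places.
\phi_{33} = -0.0681

The PACF at lag k is phi_{kk}, the last component of the solution
to the Yule-Walker system G_k phi = r_k where
  (G_k)_{ij} = rho(|i - j|), (r_k)_i = rho(i), i,j = 1..k.
Equivalently, Durbin-Levinson gives phi_{kk} iteratively:
  phi_{11} = rho(1)
  phi_{kk} = [rho(k) - sum_{j=1..k-1} phi_{k-1,j} rho(k-j)]
            / [1 - sum_{j=1..k-1} phi_{k-1,j} rho(j)],
  phi_{k,j} = phi_{k-1,j} - phi_{kk} phi_{k-1,k-j},  j = 1..k-1.
Step k = 1:
  phi_11 = rho(1) = -0.7125.
Step k = 2:
  phi_22 = [rho(2) - phi_11 rho(1)] / [1 - phi_11 rho(1)] = [0.7244 - (-0.7125)(-0.7125)] / [1 - (-0.7125)(-0.7125)]
         = 0.21674375 / 0.49234375 = 0.440228.
  Update: phi_21 = phi_11 - phi_22 phi_11 = -0.7125 - (0.440228)(-0.7125) = -0.398837.
Step k = 3:
  phi_33 = [rho(3) - phi_21 rho(2) - phi_22 rho(1)] / [1 - phi_21 rho(1) - phi_22 rho(2)]
    numerator   = -0.6296 - (-0.398837)(0.7244) - (0.440228)(-0.7125) = -0.02701953
    denominator = 1 - (-0.398837)(-0.7125) - (0.440228)(0.7244) = 0.39692697
  phi_33 = -0.02701953 / 0.39692697 = -0.0681.
Therefore phi_{33} = -0.0681.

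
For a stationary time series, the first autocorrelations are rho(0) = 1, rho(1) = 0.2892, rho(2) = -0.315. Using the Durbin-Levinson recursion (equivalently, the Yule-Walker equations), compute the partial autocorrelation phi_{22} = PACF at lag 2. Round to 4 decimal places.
\phi_{22} = -0.4350

The PACF at lag k is phi_{kk}, the last component of the solution
to the Yule-Walker system G_k phi = r_k where
  (G_k)_{ij} = rho(|i - j|), (r_k)_i = rho(i), i,j = 1..k.
Equivalently, Durbin-Levinson gives phi_{kk} iteratively:
  phi_{11} = rho(1)
  phi_{kk} = [rho(k) - sum_{j=1..k-1} phi_{k-1,j} rho(k-j)]
            / [1 - sum_{j=1..k-1} phi_{k-1,j} rho(j)],
  phi_{k,j} = phi_{k-1,j} - phi_{kk} phi_{k-1,k-j},  j = 1..k-1.
Step k = 1:
  phi_11 = rho(1) = 0.2892.
Step k = 2:
  phi_22 = [rho(2) - phi_11 rho(1)] / [1 - phi_11 rho(1)] = [-0.315 - (0.2892)(0.2892)] / [1 - (0.2892)(0.2892)]
         = -0.39863664 / 0.91636336 = -0.435.
Therefore phi_{22} = -0.4350.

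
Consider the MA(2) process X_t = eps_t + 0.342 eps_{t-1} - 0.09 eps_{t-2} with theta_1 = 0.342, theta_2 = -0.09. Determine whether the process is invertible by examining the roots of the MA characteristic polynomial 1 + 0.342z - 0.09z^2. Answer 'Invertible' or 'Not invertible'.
\text{Invertible}

The MA(q) characteristic polynomial is P(z) = 1 + 0.342z - 0.09z^2.
Invertibility requires all roots to lie outside the unit circle, i.e. |z| > 1 for every root.
Set 1 + (0.342) z + (-0.09) z^2 = 0, i.e. a z^2 + b z + c = 0 with a = -0.09, b = 0.342, c = 1.
Discriminant D = b^2 - 4ac = (0.342)^2 - 4*(-0.09)*1 = 0.116964 - (-0.36) = 0.476964.
D >= 0, so the roots are real: z = (-b +/- sqrt(D)) / (2a) = (-0.342 +/- 0.690626) / (-0.18).
  z_1 = (-0.342 + 0.690626) / (-0.18) = -1.9368,   |z_1| = 1.9368.
  z_2 = (-0.342 - 0.690626) / (-0.18) = 5.7368,   |z_2| = 5.7368.
Moduli of all roots: 1.9368, 5.7368.
All moduli strictly greater than 1? Yes.
Verdict: Invertible.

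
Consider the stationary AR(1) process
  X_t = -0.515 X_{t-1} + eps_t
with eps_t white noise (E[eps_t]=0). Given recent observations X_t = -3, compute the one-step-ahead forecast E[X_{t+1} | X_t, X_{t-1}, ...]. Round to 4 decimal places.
E[X_{t+1} \mid \mathcal F_t] = 1.5450

For an AR(p) model X_t = c + sum_i phi_i X_{t-i} + eps_t, the
one-step-ahead conditional mean is
  E[X_{t+1} | X_t, ...] = c + sum_i phi_i X_{t+1-i}.
Substitute known values:
  E[X_{t+1} | ...] = (-0.515) * (-3)
                   = 1.5450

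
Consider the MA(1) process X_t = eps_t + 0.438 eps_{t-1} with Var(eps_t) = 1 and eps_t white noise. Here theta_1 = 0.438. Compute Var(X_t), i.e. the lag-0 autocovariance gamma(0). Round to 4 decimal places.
\gamma(0) = 1.1918

For an MA(q) process X_t = eps_t + sum_i theta_i eps_{t-i} with
Var(eps_t) = sigma^2, the variance is
  gamma(0) = sigma^2 * (1 + sum_i theta_i^2).
  sum_i theta_i^2 = (0.438)^2 = 0.191844.
  gamma(0) = 1 * (1 + 0.191844) = 1 * 1.191844 = 1.191844, which rounds to 1.1918.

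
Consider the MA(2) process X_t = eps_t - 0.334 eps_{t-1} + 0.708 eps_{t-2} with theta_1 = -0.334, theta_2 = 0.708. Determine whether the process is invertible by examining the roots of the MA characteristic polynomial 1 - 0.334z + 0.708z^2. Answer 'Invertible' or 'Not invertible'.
\text{Invertible}

The MA(q) characteristic polynomial is P(z) = 1 - 0.334z + 0.708z^2.
Invertibility requires all roots to lie outside the unit circle, i.e. |z| > 1 for every root.
Set 1 + (-0.334) z + (0.708) z^2 = 0, i.e. a z^2 + b z + c = 0 with a = 0.708, b = -0.334, c = 1.
Discriminant D = b^2 - 4ac = (-0.334)^2 - 4*(0.708)*1 = 0.111556 - (2.832) = -2.720444.
D < 0, so the roots are the complex-conjugate pair z = (-b +/- i sqrt(-D)) / (2a) = 0.2359 +/- 1.1648i.
For a conjugate pair |z|^2 = z * conj(z) = (product of roots) = c/a = 1/(0.708) = 1.412429, so |z| = sqrt(1.412429) = 1.1885 for both roots.
Moduli of all roots: 1.1885, 1.1885.
All moduli strictly greater than 1? Yes.
Verdict: Invertible.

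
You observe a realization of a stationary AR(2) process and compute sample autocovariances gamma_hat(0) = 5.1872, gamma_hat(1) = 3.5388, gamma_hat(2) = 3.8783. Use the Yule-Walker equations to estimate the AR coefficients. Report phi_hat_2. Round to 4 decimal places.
\hat\phi_{2} = 0.5280

The Yule-Walker equations for an AR(p) process read, in matrix form,
  Gamma_p phi = r_p,   with   (Gamma_p)_{ij} = gamma(|i - j|),
                       (r_p)_i = gamma(i),   i,j = 1..p.
Substitute the sample gammas (Toeplitz matrix and right-hand side of size 2):
  Gamma_p = [[5.1872, 3.5388], [3.5388, 5.1872]]
  r_p     = [3.5388, 3.8783]
Written out:
  5.1872 phi_1 + 3.5388 phi_2 = 3.5388
  3.5388 phi_1 + 5.1872 phi_2 = 3.8783
Solve by Cramer's rule:
  det = gamma(0)^2 - gamma(1)^2 = (5.1872)^2 - (3.5388)^2 = 26.90704384 - 12.52310544 = 14.3839384
  phi_hat_1 = [gamma(1) gamma(0) - gamma(1) gamma(2)] / det = [(3.5388)(5.1872) - (3.5388)(3.8783)] / 14.3839384 = 4.63193532 / 14.3839384 = 0.322
  phi_hat_2 = [gamma(0) gamma(2) - gamma(1)^2] / det = [(5.1872)(3.8783) - (3.5388)^2] / 14.3839384 = 7.59441232 / 14.3839384 = 0.528
So phi_hat = [0.3220, 0.5280].
Therefore phi_hat_2 = 0.5280.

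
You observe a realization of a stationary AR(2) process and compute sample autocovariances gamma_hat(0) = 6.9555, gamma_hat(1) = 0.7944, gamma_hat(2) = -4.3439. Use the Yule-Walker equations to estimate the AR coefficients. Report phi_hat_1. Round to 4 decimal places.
\hat\phi_{1} = 0.1880

The Yule-Walker equations for an AR(p) process read, in matrix form,
  Gamma_p phi = r_p,   with   (Gamma_p)_{ij} = gamma(|i - j|),
                       (r_p)_i = gamma(i),   i,j = 1..p.
Substitute the sample gammas (Toeplitz matrix and right-hand side of size 2):
  Gamma_p = [[6.9555, 0.7944], [0.7944, 6.9555]]
  r_p     = [0.7944, -4.3439]
Written out:
  6.9555 phi_1 + 0.7944 phi_2 = 0.7944
  0.7944 phi_1 + 6.9555 phi_2 = -4.3439
Solve by Cramer's rule:
  det = gamma(0)^2 - gamma(1)^2 = (6.9555)^2 - (0.7944)^2 = 48.37898025 - 0.63107136 = 47.74790889
  phi_hat_1 = [gamma(1) gamma(0) - gamma(1) gamma(2)] / det = [(0.7944)(6.9555) - (0.7944)(-4.3439)] / 47.74790889 = 8.97624336 / 47.74790889 = 0.188
  phi_hat_2 = [gamma(0) gamma(2) - gamma(1)^2] / det = [(6.9555)(-4.3439) - (0.7944)^2] / 47.74790889 = -30.84506781 / 47.74790889 = -0.646
So phi_hat = [0.1880, -0.6460].
Therefore phi_hat_1 = 0.1880.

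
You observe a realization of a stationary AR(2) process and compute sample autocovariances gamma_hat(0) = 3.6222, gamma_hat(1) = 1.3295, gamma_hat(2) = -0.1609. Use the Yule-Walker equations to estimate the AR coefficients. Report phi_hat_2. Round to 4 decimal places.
\hat\phi_{2} = -0.2070

The Yule-Walker equations for an AR(p) process read, in matrix form,
  Gamma_p phi = r_p,   with   (Gamma_p)_{ij} = gamma(|i - j|),
                       (r_p)_i = gamma(i),   i,j = 1..p.
Substitute the sample gammas (Toeplitz matrix and right-hand side of size 2):
  Gamma_p = [[3.6222, 1.3295], [1.3295, 3.6222]]
  r_p     = [1.3295, -0.1609]
Written out:
  3.6222 phi_1 + 1.3295 phi_2 = 1.3295
  1.3295 phi_1 + 3.6222 phi_2 = -0.1609
Solve by Cramer's rule:
  det = gamma(0)^2 - gamma(1)^2 = (3.6222)^2 - (1.3295)^2 = 13.12033284 - 1.76757025 = 11.35276259
  phi_hat_1 = [gamma(1) gamma(0) - gamma(1) gamma(2)] / det = [(1.3295)(3.6222) - (1.3295)(-0.1609)] / 11.35276259 = 5.02963145 / 11.35276259 = 0.443
  phi_hat_2 = [gamma(0) gamma(2) - gamma(1)^2] / det = [(3.6222)(-0.1609) - (1.3295)^2] / 11.35276259 = -2.35038223 / 11.35276259 = -0.207
So phi_hat = [0.4430, -0.2070].
Therefore phi_hat_2 = -0.2070.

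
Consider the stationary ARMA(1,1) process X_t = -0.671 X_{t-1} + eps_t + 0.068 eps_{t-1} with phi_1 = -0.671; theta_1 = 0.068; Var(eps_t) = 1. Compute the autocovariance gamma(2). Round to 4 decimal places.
\gamma(2) = 0.7024

Multiply the model equation by X_{t-k} and take expectations. With theta_0 = psi_0 = 1 and psi_j the MA(infinity) weights, this gives
  gamma(k) - sum_i phi_i gamma(k-i) = c_k,
  c_k = sigma^2 * sum_{j=k..q} theta_j psi_{j-k}   (c_k = 0 for k > q),
using gamma(-m) = gamma(m).
psi-weights needed (psi_j = theta_j + sum_i phi_i psi_{j-i}):
  psi_1 = theta_1 + phi_1 = 0.068 + (-0.671) = -0.603
Right-hand sides:
  c_0 = sigma^2 (1 + theta_1 psi_1) = 1 * (1 + (0.068)(-0.603)) = 1 * 0.958996 = 0.958996
  c_1 = sigma^2 theta_1 = 1 * (0.068) = 0.068
  c_2 = 0
Equations for k = 0 and k = 1 (AR order 1):
  gamma(0) = phi_1 gamma(1) + c_0
  gamma(1) = phi_1 gamma(0) + c_1
Substituting the second into the first: gamma(0) (1 - phi_1^2) = c_0 + phi_1 c_1, so
  gamma(0) = (c_0 + phi_1 c_1) / (1 - phi_1^2) = (0.958996 + (-0.671)(0.068)) / (1 - (-0.671)^2) = 0.913368 / 0.549759 = 1.661397.
  gamma(1) = phi_1 gamma(0) + c_1 = (-0.671)(1.661397) + (0.068) = -1.046797.
For k = 2 (> q): gamma(2) = phi_1 gamma(1) = (-0.671)(-1.046797) = 0.702401.
Therefore gamma(2) = 0.7024 (to 4 decimal places).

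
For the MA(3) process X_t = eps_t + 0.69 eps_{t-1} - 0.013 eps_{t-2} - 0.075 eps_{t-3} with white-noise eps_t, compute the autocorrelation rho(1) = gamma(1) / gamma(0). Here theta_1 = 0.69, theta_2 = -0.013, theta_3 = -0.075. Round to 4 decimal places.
\rho(1) = 0.4602

For an MA(q) process with theta_0 = 1, the autocovariance is
  gamma(k) = sigma^2 * sum_{i=0..q-k} theta_i * theta_{i+k},
and rho(k) = gamma(k) / gamma(0). Sigma^2 cancels.
  numerator   = (1)*(0.69) + (0.69)*(-0.013) + (-0.013)*(-0.075) = 0.682005.
  denominator = (1)^2 + (0.69)^2 + (-0.013)^2 + (-0.075)^2 = 1.481894.
  rho(1) = 0.682005 / 1.481894 = 0.4602.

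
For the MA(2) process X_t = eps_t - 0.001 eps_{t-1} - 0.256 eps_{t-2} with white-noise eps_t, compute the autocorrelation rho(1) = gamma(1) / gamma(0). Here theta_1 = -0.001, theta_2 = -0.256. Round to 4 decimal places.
\rho(1) = -0.0007

For an MA(q) process with theta_0 = 1, the autocovariance is
  gamma(k) = sigma^2 * sum_{i=0..q-k} theta_i * theta_{i+k},
and rho(k) = gamma(k) / gamma(0). Sigma^2 cancels.
  numerator   = (1)*(-0.001) + (-0.001)*(-0.256) = -0.000744.
  denominator = (1)^2 + (-0.001)^2 + (-0.256)^2 = 1.065537.
  rho(1) = -0.000744 / 1.065537 = -0.0007.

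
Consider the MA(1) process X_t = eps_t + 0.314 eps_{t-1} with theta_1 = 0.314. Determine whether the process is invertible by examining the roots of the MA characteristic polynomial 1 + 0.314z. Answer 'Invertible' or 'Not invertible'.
\text{Invertible}

The MA(q) characteristic polynomial is P(z) = 1 + 0.314z.
Invertibility requires all roots to lie outside the unit circle, i.e. |z| > 1 for every root.
This is linear in z: 1 + (0.314) z = 0  =>  z = -1/(0.314) = -3.184713,  |z| = 3.184713.
Moduli of all roots: 3.1847.
All moduli strictly greater than 1? Yes.
Verdict: Invertible.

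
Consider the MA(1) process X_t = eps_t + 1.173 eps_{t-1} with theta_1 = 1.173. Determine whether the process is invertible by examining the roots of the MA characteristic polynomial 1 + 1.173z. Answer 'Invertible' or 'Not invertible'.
\text{Not invertible}

The MA(q) characteristic polynomial is P(z) = 1 + 1.173z.
Invertibility requires all roots to lie outside the unit circle, i.e. |z| > 1 for every root.
This is linear in z: 1 + (1.173) z = 0  =>  z = -1/(1.173) = -0.852515,  |z| = 0.852515.
Moduli of all roots: 0.8525.
All moduli strictly greater than 1? No.
Verdict: Not invertible.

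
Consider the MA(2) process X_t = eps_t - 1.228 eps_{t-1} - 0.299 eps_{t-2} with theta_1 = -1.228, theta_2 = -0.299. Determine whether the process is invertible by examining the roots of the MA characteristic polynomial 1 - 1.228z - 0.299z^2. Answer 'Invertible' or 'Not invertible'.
\text{Not invertible}

The MA(q) characteristic polynomial is P(z) = 1 - 1.228z - 0.299z^2.
Invertibility requires all roots to lie outside the unit circle, i.e. |z| > 1 for every root.
Set 1 + (-1.228) z + (-0.299) z^2 = 0, i.e. a z^2 + b z + c = 0 with a = -0.299, b = -1.228, c = 1.
Discriminant D = b^2 - 4ac = (-1.228)^2 - 4*(-0.299)*1 = 1.507984 - (-1.196) = 2.703984.
D >= 0, so the roots are real: z = (-b +/- sqrt(D)) / (2a) = (1.228 +/- 1.64438) / (-0.598).
  z_1 = (1.228 + 1.64438) / (-0.598) = -4.8033,   |z_1| = 4.8033.
  z_2 = (1.228 - 1.64438) / (-0.598) = 0.6963,   |z_2| = 0.6963.
Moduli of all roots: 4.8033, 0.6963.
All moduli strictly greater than 1? No.
Verdict: Not invertible.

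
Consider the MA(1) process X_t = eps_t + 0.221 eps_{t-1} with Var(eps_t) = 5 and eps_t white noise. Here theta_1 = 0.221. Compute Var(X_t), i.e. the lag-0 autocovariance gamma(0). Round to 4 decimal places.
\gamma(0) = 5.2442

For an MA(q) process X_t = eps_t + sum_i theta_i eps_{t-i} with
Var(eps_t) = sigma^2, the variance is
  gamma(0) = sigma^2 * (1 + sum_i theta_i^2).
  sum_i theta_i^2 = (0.221)^2 = 0.048841.
  gamma(0) = 5 * (1 + 0.048841) = 5 * 1.048841 = 5.244205, which rounds to 5.2442.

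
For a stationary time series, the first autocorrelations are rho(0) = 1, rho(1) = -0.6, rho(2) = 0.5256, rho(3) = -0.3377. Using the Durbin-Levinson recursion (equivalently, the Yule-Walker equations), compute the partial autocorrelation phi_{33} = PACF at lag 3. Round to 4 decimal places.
\phi_{33} = 0.0859

The PACF at lag k is phi_{kk}, the last component of the solution
to the Yule-Walker system G_k phi = r_k where
  (G_k)_{ij} = rho(|i - j|), (r_k)_i = rho(i), i,j = 1..k.
Equivalently, Durbin-Levinson gives phi_{kk} iteratively:
  phi_{11} = rho(1)
  phi_{kk} = [rho(k) - sum_{j=1..k-1} phi_{k-1,j} rho(k-j)]
            / [1 - sum_{j=1..k-1} phi_{k-1,j} rho(j)],
  phi_{k,j} = phi_{k-1,j} - phi_{kk} phi_{k-1,k-j},  j = 1..k-1.
Step k = 1:
  phi_11 = rho(1) = -0.6.
Step k = 2:
  phi_22 = [rho(2) - phi_11 rho(1)] / [1 - phi_11 rho(1)] = [0.5256 - (-0.6)(-0.6)] / [1 - (-0.6)(-0.6)]
         = 0.1656 / 0.64 = 0.25875.
  Update: phi_21 = phi_11 - phi_22 phi_11 = -0.6 - (0.25875)(-0.6) = -0.44475.
Step k = 3:
  phi_33 = [rho(3) - phi_21 rho(2) - phi_22 rho(1)] / [1 - phi_21 rho(1) - phi_22 rho(2)]
    numerator   = -0.3377 - (-0.44475)(0.5256) - (0.25875)(-0.6) = 0.0513106
    denominator = 1 - (-0.44475)(-0.6) - (0.25875)(0.5256) = 0.597151
  phi_33 = 0.0513106 / 0.597151 = 0.0859.
Therefore phi_{33} = 0.0859.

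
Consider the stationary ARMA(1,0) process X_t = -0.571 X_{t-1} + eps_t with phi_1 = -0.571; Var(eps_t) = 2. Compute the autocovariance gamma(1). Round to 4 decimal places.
\gamma(1) = -1.6945

Multiply the model equation by X_{t-k} and take expectations. With theta_0 = psi_0 = 1 and psi_j the MA(infinity) weights, this gives
  gamma(k) - sum_i phi_i gamma(k-i) = c_k,
  c_k = sigma^2 * sum_{j=k..q} theta_j psi_{j-k}   (c_k = 0 for k > q),
using gamma(-m) = gamma(m).
Pure AR (q = 0): c_0 = sigma^2 = 2, c_k = 0 for k >= 1.
Equations for k = 0 and k = 1 (AR order 1):
  gamma(0) = phi_1 gamma(1) + c_0
  gamma(1) = phi_1 gamma(0) + c_1
Substituting the second into the first: gamma(0) (1 - phi_1^2) = c_0 + phi_1 c_1, so
  gamma(0) = c_0 / (1 - phi_1^2) = 2 / (1 - (-0.571)^2) = 2 / 0.673959 = 2.96754.
  gamma(1) = phi_1 gamma(0) = (-0.571)(2.96754) = -1.694465.
Therefore gamma(1) = -1.6945 (to 4 decimal places).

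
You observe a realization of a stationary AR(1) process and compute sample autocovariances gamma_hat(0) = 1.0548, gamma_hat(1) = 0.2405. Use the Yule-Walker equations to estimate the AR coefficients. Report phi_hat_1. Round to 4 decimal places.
\hat\phi_{1} = 0.2280

The Yule-Walker equations for an AR(p) process read, in matrix form,
  Gamma_p phi = r_p,   with   (Gamma_p)_{ij} = gamma(|i - j|),
                       (r_p)_i = gamma(i),   i,j = 1..p.
Substitute the sample gammas (Toeplitz matrix and right-hand side of size 1):
  Gamma_p = [[1.0548]]
  r_p     = [0.2405]
With p = 1 this is the single equation gamma(0) phi_1 = gamma(1):
  phi_hat_1 = gamma(1) / gamma(0) = 0.2405 / 1.0548 = 0.2280.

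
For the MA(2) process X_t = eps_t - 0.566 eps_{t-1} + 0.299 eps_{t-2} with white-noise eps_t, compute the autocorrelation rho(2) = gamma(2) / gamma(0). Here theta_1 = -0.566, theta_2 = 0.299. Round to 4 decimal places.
\rho(2) = 0.2121

For an MA(q) process with theta_0 = 1, the autocovariance is
  gamma(k) = sigma^2 * sum_{i=0..q-k} theta_i * theta_{i+k},
and rho(k) = gamma(k) / gamma(0). Sigma^2 cancels.
  numerator   = (1)*(0.299) = 0.299.
  denominator = (1)^2 + (-0.566)^2 + (0.299)^2 = 1.409757.
  rho(2) = 0.299 / 1.409757 = 0.2121.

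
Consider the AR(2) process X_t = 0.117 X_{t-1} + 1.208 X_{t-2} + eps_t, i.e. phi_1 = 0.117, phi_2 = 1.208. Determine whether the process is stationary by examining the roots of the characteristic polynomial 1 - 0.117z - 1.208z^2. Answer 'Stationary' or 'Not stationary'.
\text{Not stationary}

The AR(p) characteristic polynomial is P(z) = 1 - 0.117z - 1.208z^2.
Stationarity requires all roots to lie outside the unit circle, i.e. |z| > 1 for every root.
Set 1 + (-0.117) z + (-1.208) z^2 = 0, i.e. a z^2 + b z + c = 0 with a = -1.208, b = -0.117, c = 1.
Discriminant D = b^2 - 4ac = (-0.117)^2 - 4*(-1.208)*1 = 0.013689 - (-4.832) = 4.845689.
D >= 0, so the roots are real: z = (-b +/- sqrt(D)) / (2a) = (0.117 +/- 2.201293) / (-2.416).
  z_1 = (0.117 + 2.201293) / (-2.416) = -0.9596,   |z_1| = 0.9596.
  z_2 = (0.117 - 2.201293) / (-2.416) = 0.8627,   |z_2| = 0.8627.
Moduli of all roots: 0.9596, 0.8627.
All moduli strictly greater than 1? No.
Verdict: Not stationary.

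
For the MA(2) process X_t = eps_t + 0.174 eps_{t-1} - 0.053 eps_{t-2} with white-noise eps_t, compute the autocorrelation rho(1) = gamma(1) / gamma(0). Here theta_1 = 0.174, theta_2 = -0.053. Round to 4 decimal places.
\rho(1) = 0.1595

For an MA(q) process with theta_0 = 1, the autocovariance is
  gamma(k) = sigma^2 * sum_{i=0..q-k} theta_i * theta_{i+k},
and rho(k) = gamma(k) / gamma(0). Sigma^2 cancels.
  numerator   = (1)*(0.174) + (0.174)*(-0.053) = 0.164778.
  denominator = (1)^2 + (0.174)^2 + (-0.053)^2 = 1.033085.
  rho(1) = 0.164778 / 1.033085 = 0.1595.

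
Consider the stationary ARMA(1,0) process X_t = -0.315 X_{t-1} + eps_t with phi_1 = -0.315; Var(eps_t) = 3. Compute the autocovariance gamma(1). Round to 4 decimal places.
\gamma(1) = -1.0491

Multiply the model equation by X_{t-k} and take expectations. With theta_0 = psi_0 = 1 and psi_j the MA(infinity) weights, this gives
  gamma(k) - sum_i phi_i gamma(k-i) = c_k,
  c_k = sigma^2 * sum_{j=k..q} theta_j psi_{j-k}   (c_k = 0 for k > q),
using gamma(-m) = gamma(m).
Pure AR (q = 0): c_0 = sigma^2 = 3, c_k = 0 for k >= 1.
Equations for k = 0 and k = 1 (AR order 1):
  gamma(0) = phi_1 gamma(1) + c_0
  gamma(1) = phi_1 gamma(0) + c_1
Substituting the second into the first: gamma(0) (1 - phi_1^2) = c_0 + phi_1 c_1, so
  gamma(0) = c_0 / (1 - phi_1^2) = 3 / (1 - (-0.315)^2) = 3 / 0.900775 = 3.330465.
  gamma(1) = phi_1 gamma(0) = (-0.315)(3.330465) = -1.049097.
Therefore gamma(1) = -1.0491 (to 4 decimal places).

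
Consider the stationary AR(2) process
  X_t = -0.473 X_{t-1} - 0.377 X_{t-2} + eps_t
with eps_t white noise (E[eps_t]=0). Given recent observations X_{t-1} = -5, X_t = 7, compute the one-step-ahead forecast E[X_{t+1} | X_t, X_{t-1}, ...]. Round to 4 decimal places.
E[X_{t+1} \mid \mathcal F_t] = -1.4260

For an AR(p) model X_t = c + sum_i phi_i X_{t-i} + eps_t, the
one-step-ahead conditional mean is
  E[X_{t+1} | X_t, ...] = c + sum_i phi_i X_{t+1-i}.
Substitute known values:
  E[X_{t+1} | ...] = (-0.473) * (7) + (-0.377) * (-5)
                   = -1.4260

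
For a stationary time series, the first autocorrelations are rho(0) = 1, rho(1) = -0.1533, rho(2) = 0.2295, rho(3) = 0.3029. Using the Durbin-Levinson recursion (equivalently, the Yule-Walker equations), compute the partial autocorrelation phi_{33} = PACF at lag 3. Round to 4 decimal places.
\phi_{33} = 0.3891

The PACF at lag k is phi_{kk}, the last component of the solution
to the Yule-Walker system G_k phi = r_k where
  (G_k)_{ij} = rho(|i - j|), (r_k)_i = rho(i), i,j = 1..k.
Equivalently, Durbin-Levinson gives phi_{kk} iteratively:
  phi_{11} = rho(1)
  phi_{kk} = [rho(k) - sum_{j=1..k-1} phi_{k-1,j} rho(k-j)]
            / [1 - sum_{j=1..k-1} phi_{k-1,j} rho(j)],
  phi_{k,j} = phi_{k-1,j} - phi_{kk} phi_{k-1,k-j},  j = 1..k-1.
Step k = 1:
  phi_11 = rho(1) = -0.1533.
Step k = 2:
  phi_22 = [rho(2) - phi_11 rho(1)] / [1 - phi_11 rho(1)] = [0.2295 - (-0.1533)(-0.1533)] / [1 - (-0.1533)(-0.1533)]
         = 0.20599911 / 0.97649911 = 0.210957.
  Update: phi_21 = phi_11 - phi_22 phi_11 = -0.1533 - (0.210957)(-0.1533) = -0.12096.
Step k = 3:
  phi_33 = [rho(3) - phi_21 rho(2) - phi_22 rho(1)] / [1 - phi_21 rho(1) - phi_22 rho(2)]
    numerator   = 0.3029 - (-0.12096)(0.2295) - (0.210957)(-0.1533) = 0.36300007
    denominator = 1 - (-0.12096)(-0.1533) - (0.210957)(0.2295) = 0.9330422
  phi_33 = 0.36300007 / 0.9330422 = 0.3891.
Therefore phi_{33} = 0.3891.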